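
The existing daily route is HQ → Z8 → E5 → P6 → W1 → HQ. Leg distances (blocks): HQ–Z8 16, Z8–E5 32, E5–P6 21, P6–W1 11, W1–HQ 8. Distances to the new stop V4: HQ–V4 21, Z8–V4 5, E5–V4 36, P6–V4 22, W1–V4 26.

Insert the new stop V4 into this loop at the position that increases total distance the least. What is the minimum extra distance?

+9 blocks — insert V4 between Z8 and E5.

Insertion cost between consecutive stops i–j is d(i,V4) + d(V4,j) − d(i,j):
  between HQ and Z8: 21 + 5 − 16 = 10
  between Z8 and E5: 5 + 36 − 32 = 9
  between E5 and P6: 36 + 22 − 21 = 37
  between P6 and W1: 22 + 26 − 11 = 37
  between W1 and HQ: 26 + 21 − 8 = 39
Cheapest insertion is between Z8 and E5, adding 9.
New total = 88 + 9 = 97.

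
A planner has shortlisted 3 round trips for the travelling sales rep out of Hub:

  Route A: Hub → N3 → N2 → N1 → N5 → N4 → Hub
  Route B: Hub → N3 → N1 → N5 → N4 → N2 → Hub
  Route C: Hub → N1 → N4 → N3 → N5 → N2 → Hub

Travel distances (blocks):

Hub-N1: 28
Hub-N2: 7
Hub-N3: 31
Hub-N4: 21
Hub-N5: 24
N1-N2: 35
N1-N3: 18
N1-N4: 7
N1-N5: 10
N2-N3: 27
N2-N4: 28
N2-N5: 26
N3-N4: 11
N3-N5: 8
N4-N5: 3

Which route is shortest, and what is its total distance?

Route A: 31 + 27 + 35 + 10 + 3 + 21 = 127
Route B: 31 + 18 + 10 + 3 + 28 + 7 = 97
Route C: 28 + 7 + 11 + 8 + 26 + 7 = 87

Shortest is Route C, total 87 blocks.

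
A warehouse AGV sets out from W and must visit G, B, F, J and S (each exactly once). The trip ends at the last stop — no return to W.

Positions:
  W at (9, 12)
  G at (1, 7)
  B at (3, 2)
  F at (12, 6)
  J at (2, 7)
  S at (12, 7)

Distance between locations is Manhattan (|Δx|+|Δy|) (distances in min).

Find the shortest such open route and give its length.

There are 5! = 120 possible orderings.
W→G→B→F→J→S: 13+7+13+11+10 = 54
W→G→B→F→S→J: 13+7+13+1+10 = 44
W→G→B→J→F→S: 13+7+6+11+1 = 38
W→G→B→J→S→F: 13+7+6+10+1 = 37
W→G→B→S→F→J: 13+7+14+1+11 = 46
W→G→B→S→J→F: 13+7+14+10+11 = 55
W→G→F→B→J→S: 13+12+13+6+10 = 54
W→G→F→B→S→J: 13+12+13+14+10 = 62
W→G→F→J→B→S: 13+12+11+6+14 = 56
W→G→F→J→S→B: 13+12+11+10+14 = 60
W→G→F→S→B→J: 13+12+1+14+6 = 46
W→G→F→S→J→B: 13+12+1+10+6 = 42
W→G→J→B→F→S: 13+1+6+13+1 = 34
W→G→J→B→S→F: 13+1+6+14+1 = 35
… (106 more)
W→F→S→G→J→B: 9+1+11+1+6 = 28  ← best
The minimum is 28.
One shortest path: W → F → S → G → J → B.

Shortest open route: 28 min.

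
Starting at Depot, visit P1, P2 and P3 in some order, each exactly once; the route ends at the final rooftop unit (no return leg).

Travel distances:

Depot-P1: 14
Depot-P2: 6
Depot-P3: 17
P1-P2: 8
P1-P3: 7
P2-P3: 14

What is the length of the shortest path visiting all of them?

Minimum one-way distance = 21.

There are 3! = 6 possible orderings.
Depot → P1 → P2 → P3: 14+8+14 = 36
Depot → P1 → P3 → P2: 14+7+14 = 35
Depot → P2 → P1 → P3: 6+8+7 = 21
Depot → P2 → P3 → P1: 6+14+7 = 27
Depot → P3 → P1 → P2: 17+7+8 = 32
Depot → P3 → P2 → P1: 17+14+8 = 39
The minimum is 21.
One shortest path: Depot → P2 → P1 → P3.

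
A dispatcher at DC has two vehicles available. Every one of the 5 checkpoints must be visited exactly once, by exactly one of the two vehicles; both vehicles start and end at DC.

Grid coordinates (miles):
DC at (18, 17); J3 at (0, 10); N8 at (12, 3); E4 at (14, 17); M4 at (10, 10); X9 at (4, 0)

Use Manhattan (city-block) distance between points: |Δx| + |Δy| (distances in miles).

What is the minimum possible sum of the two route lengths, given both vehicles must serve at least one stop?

78 miles — the smallest possible combined total.

Try each way of splitting the stops between the two vehicles (each non-empty) and, for each split, find the best tour for each vehicle:
  {J3} + {N8, E4, M4, X9}: 50 + 62 = 112
  {N8} + {J3, E4, M4, X9}: 40 + 70 = 110
  {J3, N8} + {E4, M4, X9}: 64 + 62 = 126
  {E4} + {J3, N8, M4, X9}: 8 + 70 = 78
  {J3, E4} + {N8, M4, X9}: 50 + 62 = 112
  {N8, E4} + {J3, M4, X9}: 40 + 70 = 110
  … (15 splits in total)
Best: vehicle 1 DC → E4 → DC = 8; vehicle 2 DC → N8 → X9 → J3 → M4 → DC = 70; combined 78.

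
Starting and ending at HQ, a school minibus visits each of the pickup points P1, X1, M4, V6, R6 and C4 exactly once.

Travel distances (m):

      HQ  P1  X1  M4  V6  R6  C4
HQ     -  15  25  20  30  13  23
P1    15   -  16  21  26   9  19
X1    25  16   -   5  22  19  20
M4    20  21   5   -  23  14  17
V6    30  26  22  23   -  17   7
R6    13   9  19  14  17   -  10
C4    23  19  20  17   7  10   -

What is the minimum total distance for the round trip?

Minimum total distance: 88 m.

There are 360 distinct closed tours to check (reversals are equivalent).
HQ - P1 - X1 - M4 - V6 - R6 - C4 - HQ: 15+16+5+23+17+10+23 = 109
HQ - P1 - X1 - M4 - V6 - C4 - R6 - HQ: 15+16+5+23+7+10+13 = 89
HQ - P1 - X1 - M4 - R6 - V6 - C4 - HQ: 15+16+5+14+17+7+23 = 97
HQ - P1 - X1 - M4 - R6 - C4 - V6 - HQ: 15+16+5+14+10+7+30 = 97
HQ - P1 - X1 - M4 - C4 - V6 - R6 - HQ: 15+16+5+17+7+17+13 = 90
HQ - P1 - X1 - M4 - C4 - R6 - V6 - HQ: 15+16+5+17+10+17+30 = 110
HQ - P1 - X1 - V6 - M4 - R6 - C4 - HQ: 15+16+22+23+14+10+23 = 123
HQ - P1 - X1 - V6 - M4 - C4 - R6 - HQ: 15+16+22+23+17+10+13 = 116
… (352 more)
HQ - P1 - R6 - C4 - V6 - X1 - M4 - HQ: 15+9+10+7+22+5+20 = 88  ← best
The minimum is 88.
One optimal route: HQ → P1 → R6 → C4 → V6 → X1 → M4 → HQ (or its reverse).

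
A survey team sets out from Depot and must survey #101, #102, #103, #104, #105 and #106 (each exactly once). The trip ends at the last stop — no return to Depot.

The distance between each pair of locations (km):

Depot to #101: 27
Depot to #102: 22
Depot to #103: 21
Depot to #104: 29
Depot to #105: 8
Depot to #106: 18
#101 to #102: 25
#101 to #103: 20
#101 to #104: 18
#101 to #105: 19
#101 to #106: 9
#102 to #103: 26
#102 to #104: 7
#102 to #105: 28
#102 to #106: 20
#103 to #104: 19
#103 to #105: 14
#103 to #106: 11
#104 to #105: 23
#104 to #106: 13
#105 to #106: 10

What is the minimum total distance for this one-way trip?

67 km — the minimum one-way total.

There are 6! = 720 possible orderings.
Depot - #101 - #102 - #103 - #104 - #105 - #106: 27+25+26+19+23+10 = 130
Depot - #101 - #102 - #103 - #104 - #106 - #105: 27+25+26+19+13+10 = 120
Depot - #101 - #102 - #103 - #105 - #104 - #106: 27+25+26+14+23+13 = 128
Depot - #101 - #102 - #103 - #105 - #106 - #104: 27+25+26+14+10+13 = 115
Depot - #101 - #102 - #103 - #106 - #104 - #105: 27+25+26+11+13+23 = 125
Depot - #101 - #102 - #103 - #106 - #105 - #104: 27+25+26+11+10+23 = 122
Depot - #101 - #102 - #104 - #103 - #105 - #106: 27+25+7+19+14+10 = 102
Depot - #101 - #102 - #104 - #103 - #106 - #105: 27+25+7+19+11+10 = 99
… (712 more)
Depot - #105 - #103 - #106 - #101 - #104 - #102: 8+14+11+9+18+7 = 67  ← best
The minimum is 67.
One shortest path: Depot → #105 → #103 → #106 → #101 → #104 → #102.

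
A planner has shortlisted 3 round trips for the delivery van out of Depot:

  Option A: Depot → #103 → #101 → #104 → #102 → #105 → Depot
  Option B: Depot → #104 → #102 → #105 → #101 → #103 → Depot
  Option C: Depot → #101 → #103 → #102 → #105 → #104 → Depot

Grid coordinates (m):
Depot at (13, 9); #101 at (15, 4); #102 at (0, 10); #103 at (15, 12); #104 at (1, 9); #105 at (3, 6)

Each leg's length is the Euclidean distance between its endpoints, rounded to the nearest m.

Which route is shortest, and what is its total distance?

Shortest is Option B, total 42 m.

Option A: 4 + 8 + 15 + 1 + 5 + 10 = 43
Option B: 12 + 1 + 5 + 12 + 8 + 4 = 42
Option C: 5 + 8 + 15 + 5 + 4 + 12 = 49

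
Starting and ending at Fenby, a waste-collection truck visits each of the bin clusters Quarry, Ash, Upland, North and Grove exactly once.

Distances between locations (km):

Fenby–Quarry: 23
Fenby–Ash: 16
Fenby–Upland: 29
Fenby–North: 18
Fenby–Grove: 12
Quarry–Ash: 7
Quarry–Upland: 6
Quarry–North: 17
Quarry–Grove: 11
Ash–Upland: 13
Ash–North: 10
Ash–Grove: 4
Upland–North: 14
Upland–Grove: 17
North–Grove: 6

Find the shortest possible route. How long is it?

Minimum total distance: 61 km.

There are 60 distinct closed tours to check (reversals are equivalent).
Fenby - Quarry - Ash - Upland - North - Grove - Fenby: 23+7+13+14+6+12 = 75
Fenby - Quarry - Ash - Upland - Grove - North - Fenby: 23+7+13+17+6+18 = 84
Fenby - Quarry - Ash - North - Upland - Grove - Fenby: 23+7+10+14+17+12 = 83
Fenby - Quarry - Ash - North - Grove - Upland - Fenby: 23+7+10+6+17+29 = 92
Fenby - Quarry - Ash - Grove - Upland - North - Fenby: 23+7+4+17+14+18 = 83
Fenby - Quarry - Ash - Grove - North - Upland - Fenby: 23+7+4+6+14+29 = 83
Fenby - Quarry - Upland - Ash - North - Grove - Fenby: 23+6+13+10+6+12 = 70
Fenby - Quarry - Upland - Ash - Grove - North - Fenby: 23+6+13+4+6+18 = 70
Fenby - Quarry - Upland - North - Ash - Grove - Fenby: 23+6+14+10+4+12 = 69
Fenby - Quarry - Upland - North - Grove - Ash - Fenby: 23+6+14+6+4+16 = 69
Fenby - Quarry - Upland - Grove - Ash - North - Fenby: 23+6+17+4+10+18 = 78
Fenby - Quarry - Upland - Grove - North - Ash - Fenby: 23+6+17+6+10+16 = 78
Fenby - Quarry - North - Ash - Upland - Grove - Fenby: 23+17+10+13+17+12 = 92
Fenby - Quarry - North - Ash - Grove - Upland - Fenby: 23+17+10+4+17+29 = 100
… (46 more)
Fenby - Ash - Quarry - Upland - North - Grove - Fenby: 16+7+6+14+6+12 = 61  ← best
The minimum is 61.
One optimal route: Fenby → Ash → Quarry → Upland → North → Grove → Fenby (or its reverse).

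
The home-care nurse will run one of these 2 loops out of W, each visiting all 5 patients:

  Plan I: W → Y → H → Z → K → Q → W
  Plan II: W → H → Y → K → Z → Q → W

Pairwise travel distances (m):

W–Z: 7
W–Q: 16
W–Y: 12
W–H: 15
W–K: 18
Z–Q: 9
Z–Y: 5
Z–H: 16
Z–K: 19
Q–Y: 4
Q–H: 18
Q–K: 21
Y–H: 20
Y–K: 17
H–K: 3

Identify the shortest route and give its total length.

96 m — Plan II is the shortest.

Plan I: 12 + 20 + 16 + 19 + 21 + 16 = 104
Plan II: 15 + 20 + 17 + 19 + 9 + 16 = 96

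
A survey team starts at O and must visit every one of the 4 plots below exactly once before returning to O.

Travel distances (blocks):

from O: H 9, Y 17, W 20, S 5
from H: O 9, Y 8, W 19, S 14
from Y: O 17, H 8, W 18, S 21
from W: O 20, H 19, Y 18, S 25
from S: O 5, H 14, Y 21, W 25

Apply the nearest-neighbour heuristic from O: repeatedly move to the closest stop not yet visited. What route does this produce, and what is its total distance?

At O the remaining stops are S 5, H 9, Y 17, W 20; go to S.
At S the remaining stops are H 14, Y 21, W 25; go to H.
At H the remaining stops are Y 8, W 19; go to Y.
At Y the remaining stops are W 18; go to W.
Return W→O: 20.
Total = 5 + 14 + 8 + 18 + 20 = 65.

Total distance 65 blocks via the nearest-neighbour route O → S → H → Y → W → O.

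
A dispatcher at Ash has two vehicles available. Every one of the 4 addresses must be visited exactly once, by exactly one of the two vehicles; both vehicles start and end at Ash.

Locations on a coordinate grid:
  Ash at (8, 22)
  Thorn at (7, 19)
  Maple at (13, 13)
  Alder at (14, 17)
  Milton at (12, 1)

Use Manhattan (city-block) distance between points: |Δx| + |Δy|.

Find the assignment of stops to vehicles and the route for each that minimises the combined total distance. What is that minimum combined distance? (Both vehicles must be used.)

62 — the smallest possible combined total.

There are 2^3 − 1 = 7 ways to divide the 4 stops into two non-empty groups. For each, the best each vehicle can do is its own shortest tour through its group:
  {Thorn} + {Maple, Alder, Milton}: 8 + 54 = 62
  {Maple} + {Thorn, Alder, Milton}: 28 + 56 = 84
  {Thorn, Maple} + {Alder, Milton}: 30 + 54 = 84
  {Alder} + {Thorn, Maple, Milton}: 22 + 54 = 76
  {Thorn, Alder} + {Maple, Milton}: 24 + 52 = 76
  {Maple, Alder} + {Thorn, Milton}: 30 + 52 = 82
  … (7 splits in total)
Best: vehicle 1 Ash → Thorn → Ash = 8; vehicle 2 Ash → Alder → Maple → Milton → Ash = 54; combined 62.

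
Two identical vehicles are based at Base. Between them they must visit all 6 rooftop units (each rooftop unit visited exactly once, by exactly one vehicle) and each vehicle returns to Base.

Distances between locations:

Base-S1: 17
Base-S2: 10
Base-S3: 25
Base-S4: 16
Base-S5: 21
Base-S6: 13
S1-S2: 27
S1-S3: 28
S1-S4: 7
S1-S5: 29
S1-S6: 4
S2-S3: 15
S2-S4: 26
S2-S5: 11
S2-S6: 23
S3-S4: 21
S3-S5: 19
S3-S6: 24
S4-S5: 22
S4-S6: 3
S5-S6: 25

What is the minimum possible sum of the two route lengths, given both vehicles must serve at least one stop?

Try each way of splitting the stops between the two vehicles (each non-empty) and, for each split, find the best tour for each vehicle:
  {S1} + {S2, S3, S4, S5, S6}: 34 + 77 = 111
  {S2} + {S1, S3, S4, S5, S6}: 20 + 85 = 105
  {S1, S2} + {S3, S4, S5, S6}: 54 + 77 = 131
  {S3} + {S1, S2, S4, S5, S6}: 50 + 67 = 117
  {S1, S3} + {S2, S4, S5, S6}: 70 + 59 = 129
  {S2, S3} + {S1, S4, S5, S6}: 50 + 67 = 117
  … (31 splits in total)
Best: vehicle 1 Base → S2 → Base = 20; vehicle 2 Base → S1 → S6 → S4 → S3 → S5 → Base = 85; combined 105.

105 — the smallest possible combined total.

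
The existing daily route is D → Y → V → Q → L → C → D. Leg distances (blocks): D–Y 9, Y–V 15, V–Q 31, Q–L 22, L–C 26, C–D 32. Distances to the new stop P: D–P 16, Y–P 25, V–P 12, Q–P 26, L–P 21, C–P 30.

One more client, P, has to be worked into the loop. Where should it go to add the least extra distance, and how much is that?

Adding 7 blocks by placing P on the V–Q leg.

Insertion cost between consecutive stops i–j is d(i,P) + d(P,j) − d(i,j):
  between D and Y: 16 + 25 − 9 = 32
  between Y and V: 25 + 12 − 15 = 22
  between V and Q: 12 + 26 − 31 = 7
  between Q and L: 26 + 21 − 22 = 25
  between L and C: 21 + 30 − 26 = 25
  between C and D: 30 + 16 − 32 = 14
Cheapest insertion is between V and Q, adding 7.
New total = 135 + 7 = 142.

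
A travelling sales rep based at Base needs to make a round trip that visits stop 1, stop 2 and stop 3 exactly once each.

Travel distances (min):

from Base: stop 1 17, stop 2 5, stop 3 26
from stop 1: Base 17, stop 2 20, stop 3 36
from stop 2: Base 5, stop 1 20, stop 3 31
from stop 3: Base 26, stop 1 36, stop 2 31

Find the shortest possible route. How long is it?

Minimum total distance: 87 min.

Base - stop 1 - stop 2 - stop 3 - Base: 17+20+31+26 = 94
Base - stop 1 - stop 3 - stop 2 - Base: 17+36+31+5 = 89
Base - stop 2 - stop 1 - stop 3 - Base: 5+20+36+26 = 87
The minimum is 87.
One optimal route: Base → stop 2 → stop 1 → stop 3 → Base (or its reverse).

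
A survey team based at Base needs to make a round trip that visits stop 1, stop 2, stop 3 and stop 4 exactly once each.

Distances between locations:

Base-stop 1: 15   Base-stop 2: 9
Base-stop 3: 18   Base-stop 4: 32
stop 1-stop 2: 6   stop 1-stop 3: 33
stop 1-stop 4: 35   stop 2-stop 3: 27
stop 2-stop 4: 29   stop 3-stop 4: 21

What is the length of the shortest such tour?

With 4 stops there are 4!/2 = 12 distinct round trips (a route and its reverse cost the same).
Base - stop 1 - stop 2 - stop 3 - stop 4 - Base: 15+6+27+21+32 = 101
Base - stop 1 - stop 2 - stop 4 - stop 3 - Base: 15+6+29+21+18 = 89
Base - stop 1 - stop 3 - stop 2 - stop 4 - Base: 15+33+27+29+32 = 136
Base - stop 1 - stop 3 - stop 4 - stop 2 - Base: 15+33+21+29+9 = 107
Base - stop 1 - stop 4 - stop 2 - stop 3 - Base: 15+35+29+27+18 = 124
Base - stop 1 - stop 4 - stop 3 - stop 2 - Base: 15+35+21+27+9 = 107
Base - stop 2 - stop 1 - stop 3 - stop 4 - Base: 9+6+33+21+32 = 101
Base - stop 2 - stop 1 - stop 4 - stop 3 - Base: 9+6+35+21+18 = 89
Base - stop 2 - stop 3 - stop 1 - stop 4 - Base: 9+27+33+35+32 = 136
Base - stop 2 - stop 4 - stop 1 - stop 3 - Base: 9+29+35+33+18 = 124
Base - stop 3 - stop 1 - stop 2 - stop 4 - Base: 18+33+6+29+32 = 118
Base - stop 3 - stop 2 - stop 1 - stop 4 - Base: 18+27+6+35+32 = 118
The minimum is 89.
One optimal route: Base → stop 1 → stop 2 → stop 4 → stop 3 → Base (or its reverse).

Minimum total distance: 89.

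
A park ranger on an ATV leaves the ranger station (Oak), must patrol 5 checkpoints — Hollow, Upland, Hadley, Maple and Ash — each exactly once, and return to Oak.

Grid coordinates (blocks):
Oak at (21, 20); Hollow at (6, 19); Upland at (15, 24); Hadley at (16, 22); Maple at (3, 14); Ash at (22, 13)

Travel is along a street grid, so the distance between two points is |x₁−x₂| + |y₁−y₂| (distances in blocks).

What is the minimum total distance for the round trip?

60 blocks — the shortest possible round trip.

There are 60 distinct closed tours to check (reversals are equivalent).
Oak - Hollow - Upland - Hadley - Maple - Ash - Oak: 16+14+3+21+20+8 = 82
Oak - Hollow - Upland - Hadley - Ash - Maple - Oak: 16+14+3+15+20+24 = 92
Oak - Hollow - Upland - Maple - Hadley - Ash - Oak: 16+14+22+21+15+8 = 96
Oak - Hollow - Upland - Maple - Ash - Hadley - Oak: 16+14+22+20+15+7 = 94
Oak - Hollow - Upland - Ash - Hadley - Maple - Oak: 16+14+18+15+21+24 = 108
Oak - Hollow - Upland - Ash - Maple - Hadley - Oak: 16+14+18+20+21+7 = 96
Oak - Hollow - Hadley - Upland - Maple - Ash - Oak: 16+13+3+22+20+8 = 82
Oak - Hollow - Hadley - Upland - Ash - Maple - Oak: 16+13+3+18+20+24 = 94
Oak - Hollow - Hadley - Maple - Upland - Ash - Oak: 16+13+21+22+18+8 = 98
Oak - Hollow - Hadley - Maple - Ash - Upland - Oak: 16+13+21+20+18+10 = 98
Oak - Hollow - Hadley - Ash - Upland - Maple - Oak: 16+13+15+18+22+24 = 108
Oak - Hollow - Hadley - Ash - Maple - Upland - Oak: 16+13+15+20+22+10 = 96
Oak - Hollow - Maple - Upland - Hadley - Ash - Oak: 16+8+22+3+15+8 = 72
Oak - Hollow - Maple - Upland - Ash - Hadley - Oak: 16+8+22+18+15+7 = 86
… (46 more)
Oak - Hadley - Upland - Hollow - Maple - Ash - Oak: 7+3+14+8+20+8 = 60  ← best
The minimum is 60.
One optimal route: Oak → Hadley → Upland → Hollow → Maple → Ash → Oak (or its reverse).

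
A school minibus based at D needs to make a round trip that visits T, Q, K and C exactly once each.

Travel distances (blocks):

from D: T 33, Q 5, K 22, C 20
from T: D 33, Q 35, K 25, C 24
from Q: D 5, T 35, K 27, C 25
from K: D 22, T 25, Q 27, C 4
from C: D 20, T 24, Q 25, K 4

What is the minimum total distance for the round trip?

89 blocks — the shortest possible round trip.

D-T-Q-K-C-D: 33+35+27+4+20 = 119
D-T-Q-C-K-D: 33+35+25+4+22 = 119
D-T-K-Q-C-D: 33+25+27+25+20 = 130
D-T-K-C-Q-D: 33+25+4+25+5 = 92
D-T-C-Q-K-D: 33+24+25+27+22 = 131
D-T-C-K-Q-D: 33+24+4+27+5 = 93
D-Q-T-K-C-D: 5+35+25+4+20 = 89
D-Q-T-C-K-D: 5+35+24+4+22 = 90
D-Q-K-T-C-D: 5+27+25+24+20 = 101
D-Q-C-T-K-D: 5+25+24+25+22 = 101
D-K-T-Q-C-D: 22+25+35+25+20 = 127
D-K-Q-T-C-D: 22+27+35+24+20 = 128
The minimum is 89.
One optimal route: D → Q → T → K → C → D (or its reverse).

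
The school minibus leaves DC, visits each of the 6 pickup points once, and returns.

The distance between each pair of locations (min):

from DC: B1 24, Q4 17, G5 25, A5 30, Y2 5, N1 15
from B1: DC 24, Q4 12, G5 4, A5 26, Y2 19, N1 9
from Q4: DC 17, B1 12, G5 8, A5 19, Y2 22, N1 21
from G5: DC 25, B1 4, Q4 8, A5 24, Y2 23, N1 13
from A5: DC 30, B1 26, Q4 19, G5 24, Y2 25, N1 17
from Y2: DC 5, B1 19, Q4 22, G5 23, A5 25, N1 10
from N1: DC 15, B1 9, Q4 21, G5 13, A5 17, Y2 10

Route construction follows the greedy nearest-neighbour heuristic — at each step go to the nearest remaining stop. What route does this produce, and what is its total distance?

DC → [Y2:5 / N1:15 / Q4:17 / B1:24 / G5:25 / A5:30] → Y2 (5)
Y2 → [N1:10 / B1:19 / Q4:22 / G5:23 / A5:25] → N1 (10)
N1 → [B1:9 / G5:13 / A5:17 / Q4:21] → B1 (9)
B1 → [G5:4 / Q4:12 / A5:26] → G5 (4)
G5 → [Q4:8 / A5:24] → Q4 (8)
Q4 → [A5:19] → A5 (19)
Return A5→DC: 30.
Total = 5 + 10 + 9 + 4 + 8 + 19 + 30 = 85.

85 min along DC → Y2 → N1 → B1 → G5 → Q4 → A5 → DC.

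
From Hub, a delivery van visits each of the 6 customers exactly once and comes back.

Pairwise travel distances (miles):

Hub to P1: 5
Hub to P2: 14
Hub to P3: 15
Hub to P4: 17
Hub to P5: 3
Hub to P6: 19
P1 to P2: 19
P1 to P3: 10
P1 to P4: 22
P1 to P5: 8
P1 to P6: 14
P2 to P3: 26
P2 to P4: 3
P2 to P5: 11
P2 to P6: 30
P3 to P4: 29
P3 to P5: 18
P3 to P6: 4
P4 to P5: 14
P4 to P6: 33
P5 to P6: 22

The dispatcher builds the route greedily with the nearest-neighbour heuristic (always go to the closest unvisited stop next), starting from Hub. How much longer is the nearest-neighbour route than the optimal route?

Excess over optimum: 6 miles.

Hub: P5=3, P1=5, P2=14, P3=15, P4=17, P6=19 ⇒ P5
P5: P1=8, P2=11, P4=14, P3=18, P6=22 ⇒ P1
P1: P3=10, P6=14, P2=19, P4=22 ⇒ P3
P3: P6=4, P2=26, P4=29 ⇒ P6
P6: P2=30, P4=33 ⇒ P2
P2: P4=3 ⇒ P4
NN route Hub → P5 → P1 → P3 → P6 → P2 → P4 → Hub costs 75.
Optimal: Hub → P1 → P3 → P6 → P2 → P4 → P5 → Hub costs 69 (by enumerating all 360 distinct tours).
Excess = 75 − 69 = 6.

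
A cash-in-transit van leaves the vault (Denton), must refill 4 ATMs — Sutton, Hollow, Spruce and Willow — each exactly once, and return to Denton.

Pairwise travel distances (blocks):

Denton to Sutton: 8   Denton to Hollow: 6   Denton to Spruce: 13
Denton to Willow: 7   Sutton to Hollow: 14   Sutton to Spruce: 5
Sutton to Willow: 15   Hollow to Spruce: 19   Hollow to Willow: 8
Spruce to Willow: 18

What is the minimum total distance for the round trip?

Minimum total distance: 45 blocks.

There are 12 distinct closed tours to check (reversals are equivalent).
Denton-Sutton-Hollow-Spruce-Willow-Denton: 8+14+19+18+7 = 66
Denton-Sutton-Hollow-Willow-Spruce-Denton: 8+14+8+18+13 = 61
Denton-Sutton-Spruce-Hollow-Willow-Denton: 8+5+19+8+7 = 47
Denton-Sutton-Spruce-Willow-Hollow-Denton: 8+5+18+8+6 = 45
Denton-Sutton-Willow-Hollow-Spruce-Denton: 8+15+8+19+13 = 63
Denton-Sutton-Willow-Spruce-Hollow-Denton: 8+15+18+19+6 = 66
Denton-Hollow-Sutton-Spruce-Willow-Denton: 6+14+5+18+7 = 50
Denton-Hollow-Sutton-Willow-Spruce-Denton: 6+14+15+18+13 = 66
Denton-Hollow-Spruce-Sutton-Willow-Denton: 6+19+5+15+7 = 52
Denton-Hollow-Willow-Sutton-Spruce-Denton: 6+8+15+5+13 = 47
Denton-Spruce-Sutton-Hollow-Willow-Denton: 13+5+14+8+7 = 47
Denton-Spruce-Hollow-Sutton-Willow-Denton: 13+19+14+15+7 = 68
The minimum is 45.
One optimal route: Denton → Sutton → Spruce → Willow → Hollow → Denton (or its reverse).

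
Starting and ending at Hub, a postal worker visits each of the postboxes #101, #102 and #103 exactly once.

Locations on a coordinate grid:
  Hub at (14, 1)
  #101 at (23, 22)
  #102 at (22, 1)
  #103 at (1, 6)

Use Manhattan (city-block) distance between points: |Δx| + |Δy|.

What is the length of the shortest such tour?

There are 3 distinct closed tours to check (reversals are equivalent).
Hub→#101→#102→#103→Hub: 30+22+26+18 = 96
Hub→#101→#103→#102→Hub: 30+38+26+8 = 102
Hub→#102→#101→#103→Hub: 8+22+38+18 = 86
The minimum is 86.
One optimal route: Hub → #102 → #101 → #103 → Hub (or its reverse).

86 — the shortest possible round trip.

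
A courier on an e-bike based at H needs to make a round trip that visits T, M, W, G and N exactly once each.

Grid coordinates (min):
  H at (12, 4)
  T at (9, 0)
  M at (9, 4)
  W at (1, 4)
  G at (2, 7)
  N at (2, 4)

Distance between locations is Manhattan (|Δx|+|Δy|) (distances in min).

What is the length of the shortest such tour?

36 min — the shortest possible round trip.

There are 60 distinct closed tours to check (reversals are equivalent).
H→T→M→W→G→N→H: 7+4+8+4+3+10 = 36
H→T→M→W→N→G→H: 7+4+8+1+3+13 = 36
H→T→M→G→W→N→H: 7+4+10+4+1+10 = 36
H→T→M→G→N→W→H: 7+4+10+3+1+11 = 36
H→T→M→N→W→G→H: 7+4+7+1+4+13 = 36
H→T→M→N→G→W→H: 7+4+7+3+4+11 = 36
H→T→W→M→G→N→H: 7+12+8+10+3+10 = 50
H→T→W→M→N→G→H: 7+12+8+7+3+13 = 50
H→T→W→G→M→N→H: 7+12+4+10+7+10 = 50
H→T→W→G→N→M→H: 7+12+4+3+7+3 = 36
H→T→W→N→M→G→H: 7+12+1+7+10+13 = 50
H→T→W→N→G→M→H: 7+12+1+3+10+3 = 36
H→T→G→M→W→N→H: 7+14+10+8+1+10 = 50
H→T→G→M→N→W→H: 7+14+10+7+1+11 = 50
… (46 more)
The minimum is 36.
One optimal route: H → T → M → W → G → N → H (or its reverse).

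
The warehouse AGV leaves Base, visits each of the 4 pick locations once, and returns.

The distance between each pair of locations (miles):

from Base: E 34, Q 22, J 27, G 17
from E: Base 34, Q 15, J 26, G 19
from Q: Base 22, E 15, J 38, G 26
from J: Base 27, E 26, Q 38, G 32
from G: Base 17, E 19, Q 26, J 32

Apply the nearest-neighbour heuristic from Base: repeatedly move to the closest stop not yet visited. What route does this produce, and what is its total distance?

116 miles along Base → G → E → Q → J → Base.

From Base: distances to unvisited — G=17, Q=22, J=27, E=34. Nearest is G (17).
From G: distances to unvisited — E=19, Q=26, J=32. Nearest is E (19).
From E: distances to unvisited — Q=15, J=26. Nearest is Q (15).
From Q: distances to unvisited — J=38. Nearest is J (38).
Return J→Base: 27.
Total = 17 + 19 + 15 + 38 + 27 = 116.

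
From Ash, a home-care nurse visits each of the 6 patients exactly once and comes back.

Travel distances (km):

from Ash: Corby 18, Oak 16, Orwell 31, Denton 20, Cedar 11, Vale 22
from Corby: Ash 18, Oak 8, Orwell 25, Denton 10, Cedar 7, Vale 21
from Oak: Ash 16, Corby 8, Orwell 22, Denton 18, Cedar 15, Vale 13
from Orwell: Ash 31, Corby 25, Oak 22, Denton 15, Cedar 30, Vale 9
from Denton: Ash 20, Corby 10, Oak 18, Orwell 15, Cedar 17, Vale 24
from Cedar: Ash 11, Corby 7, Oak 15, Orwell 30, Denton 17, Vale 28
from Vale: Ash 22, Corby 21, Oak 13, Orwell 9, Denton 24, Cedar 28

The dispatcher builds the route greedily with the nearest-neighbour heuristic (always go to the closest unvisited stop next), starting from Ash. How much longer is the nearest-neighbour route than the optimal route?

From Ash: Cedar=11, Oak=16, Corby=18, Denton=20, Vale=22, Orwell=31 → choose Cedar (11).
From Cedar: Corby=7, Oak=15, Denton=17, Vale=28, Orwell=30 → choose Corby (7).
From Corby: Oak=8, Denton=10, Vale=21, Orwell=25 → choose Oak (8).
From Oak: Vale=13, Denton=18, Orwell=22 → choose Vale (13).
From Vale: Orwell=9, Denton=24 → choose Orwell (9).
From Orwell: Denton=15 → choose Denton (15).
NN route Ash → Cedar → Corby → Oak → Vale → Orwell → Denton → Ash costs 83.
Optimal: Ash → Oak → Vale → Orwell → Denton → Corby → Cedar → Ash costs 81 (by enumerating all 360 distinct tours).
Excess = 83 − 81 = 2.

The nearest-neighbour route is 2 km longer than optimal.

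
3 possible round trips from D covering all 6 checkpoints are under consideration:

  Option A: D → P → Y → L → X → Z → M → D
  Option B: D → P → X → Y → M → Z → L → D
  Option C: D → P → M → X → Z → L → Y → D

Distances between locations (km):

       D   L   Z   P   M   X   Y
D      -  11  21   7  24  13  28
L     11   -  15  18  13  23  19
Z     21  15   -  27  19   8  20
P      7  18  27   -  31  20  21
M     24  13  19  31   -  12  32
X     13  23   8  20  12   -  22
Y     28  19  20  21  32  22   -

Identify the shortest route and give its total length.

Shortest is Option C, total 120 km.

Option A: 7 + 21 + 19 + 23 + 8 + 19 + 24 = 121
Option B: 7 + 20 + 22 + 32 + 19 + 15 + 11 = 126
Option C: 7 + 31 + 12 + 8 + 15 + 19 + 28 = 120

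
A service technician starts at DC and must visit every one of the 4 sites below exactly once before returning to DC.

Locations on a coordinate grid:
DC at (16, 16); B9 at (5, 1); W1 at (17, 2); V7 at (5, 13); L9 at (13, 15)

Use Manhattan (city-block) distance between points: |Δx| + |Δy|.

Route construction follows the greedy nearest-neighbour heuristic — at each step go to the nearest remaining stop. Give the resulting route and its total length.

At DC the remaining stops are L9 4, V7 14, W1 15, B9 26; go to L9.
At L9 the remaining stops are V7 10, W1 17, B9 22; go to V7.
At V7 the remaining stops are B9 12, W1 23; go to B9.
At B9 the remaining stops are W1 13; go to W1.
Return W1→DC: 15.
Total = 4 + 10 + 12 + 13 + 15 = 54.

Nearest-neighbour total = 54; route DC → L9 → V7 → B9 → W1 → DC.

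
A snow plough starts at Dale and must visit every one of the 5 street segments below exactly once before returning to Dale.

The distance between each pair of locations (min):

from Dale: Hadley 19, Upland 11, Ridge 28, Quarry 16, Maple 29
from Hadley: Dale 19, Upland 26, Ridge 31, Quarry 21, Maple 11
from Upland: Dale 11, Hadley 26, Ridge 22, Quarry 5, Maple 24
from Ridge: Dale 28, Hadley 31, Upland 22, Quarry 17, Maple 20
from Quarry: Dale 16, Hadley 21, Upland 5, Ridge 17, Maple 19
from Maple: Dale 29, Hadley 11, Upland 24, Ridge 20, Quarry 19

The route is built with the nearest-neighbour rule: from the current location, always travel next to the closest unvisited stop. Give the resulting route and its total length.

Dale → [Upland:11 / Quarry:16 / Hadley:19 / Ridge:28 / Maple:29] → Upland (11)
Upland → [Quarry:5 / Ridge:22 / Maple:24 / Hadley:26] → Quarry (5)
Quarry → [Ridge:17 / Maple:19 / Hadley:21] → Ridge (17)
Ridge → [Maple:20 / Hadley:31] → Maple (20)
Maple → [Hadley:11] → Hadley (11)
Return Hadley→Dale: 19.
Total = 11 + 5 + 17 + 20 + 11 + 19 = 83.

Total distance 83 min via the nearest-neighbour route Dale → Upland → Quarry → Ridge → Maple → Hadley → Dale.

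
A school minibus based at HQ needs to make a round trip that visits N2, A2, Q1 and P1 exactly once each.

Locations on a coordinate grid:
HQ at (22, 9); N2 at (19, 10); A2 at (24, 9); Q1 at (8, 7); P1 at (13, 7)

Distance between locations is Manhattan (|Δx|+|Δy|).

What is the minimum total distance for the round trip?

With 4 stops there are 4!/2 = 12 distinct round trips (a route and its reverse cost the same).
HQ → N2 → A2 → Q1 → P1 → HQ: 4+6+18+5+11 = 44
HQ → N2 → A2 → P1 → Q1 → HQ: 4+6+13+5+16 = 44
HQ → N2 → Q1 → A2 → P1 → HQ: 4+14+18+13+11 = 60
HQ → N2 → Q1 → P1 → A2 → HQ: 4+14+5+13+2 = 38
HQ → N2 → P1 → A2 → Q1 → HQ: 4+9+13+18+16 = 60
HQ → N2 → P1 → Q1 → A2 → HQ: 4+9+5+18+2 = 38
HQ → A2 → N2 → Q1 → P1 → HQ: 2+6+14+5+11 = 38
HQ → A2 → N2 → P1 → Q1 → HQ: 2+6+9+5+16 = 38
HQ → A2 → Q1 → N2 → P1 → HQ: 2+18+14+9+11 = 54
HQ → A2 → P1 → N2 → Q1 → HQ: 2+13+9+14+16 = 54
HQ → Q1 → N2 → A2 → P1 → HQ: 16+14+6+13+11 = 60
HQ → Q1 → A2 → N2 → P1 → HQ: 16+18+6+9+11 = 60
The minimum is 38.
One optimal route: HQ → N2 → Q1 → P1 → A2 → HQ (or its reverse).

Shortest round trip = 38.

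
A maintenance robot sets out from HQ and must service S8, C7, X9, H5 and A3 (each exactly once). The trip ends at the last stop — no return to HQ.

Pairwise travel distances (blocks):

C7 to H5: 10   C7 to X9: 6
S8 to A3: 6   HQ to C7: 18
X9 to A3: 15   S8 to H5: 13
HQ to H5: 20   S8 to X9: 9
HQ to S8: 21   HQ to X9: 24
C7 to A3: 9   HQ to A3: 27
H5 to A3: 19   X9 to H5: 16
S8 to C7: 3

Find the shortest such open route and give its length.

There are 5! = 120 possible orderings.
HQ - S8 - C7 - X9 - H5 - A3: 21+3+6+16+19 = 65
HQ - S8 - C7 - X9 - A3 - H5: 21+3+6+15+19 = 64
HQ - S8 - C7 - H5 - X9 - A3: 21+3+10+16+15 = 65
HQ - S8 - C7 - H5 - A3 - X9: 21+3+10+19+15 = 68
HQ - S8 - C7 - A3 - X9 - H5: 21+3+9+15+16 = 64
HQ - S8 - C7 - A3 - H5 - X9: 21+3+9+19+16 = 68
HQ - S8 - X9 - C7 - H5 - A3: 21+9+6+10+19 = 65
HQ - S8 - X9 - C7 - A3 - H5: 21+9+6+9+19 = 64
HQ - S8 - X9 - H5 - C7 - A3: 21+9+16+10+9 = 65
HQ - S8 - X9 - H5 - A3 - C7: 21+9+16+19+9 = 74
HQ - S8 - X9 - A3 - C7 - H5: 21+9+15+9+10 = 64
HQ - S8 - X9 - A3 - H5 - C7: 21+9+15+19+10 = 74
HQ - S8 - H5 - C7 - X9 - A3: 21+13+10+6+15 = 65
HQ - S8 - H5 - C7 - A3 - X9: 21+13+10+9+15 = 68
… (106 more)
HQ - H5 - C7 - X9 - S8 - A3: 20+10+6+9+6 = 51  ← best
The minimum is 51.
One shortest path: HQ → H5 → C7 → X9 → S8 → A3.

Shortest open route: 51 blocks.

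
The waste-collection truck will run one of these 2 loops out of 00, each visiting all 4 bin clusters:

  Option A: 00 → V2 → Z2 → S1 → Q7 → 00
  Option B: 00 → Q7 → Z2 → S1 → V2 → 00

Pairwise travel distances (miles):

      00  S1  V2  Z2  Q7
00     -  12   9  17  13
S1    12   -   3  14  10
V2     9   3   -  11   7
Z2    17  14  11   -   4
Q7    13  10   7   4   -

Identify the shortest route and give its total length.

Option A: 9 + 11 + 14 + 10 + 13 = 57
Option B: 13 + 4 + 14 + 3 + 9 = 43

Shortest is Option B, total 43 miles.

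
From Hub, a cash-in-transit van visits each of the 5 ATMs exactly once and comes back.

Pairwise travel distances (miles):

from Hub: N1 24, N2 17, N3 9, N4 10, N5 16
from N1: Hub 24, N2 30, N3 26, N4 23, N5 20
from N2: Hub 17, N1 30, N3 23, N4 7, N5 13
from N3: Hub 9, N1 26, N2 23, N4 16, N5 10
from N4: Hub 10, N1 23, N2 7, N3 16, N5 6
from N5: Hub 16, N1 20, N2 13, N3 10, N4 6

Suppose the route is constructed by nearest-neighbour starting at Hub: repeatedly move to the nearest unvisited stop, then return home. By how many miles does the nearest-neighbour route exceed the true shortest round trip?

From Hub: N3=9, N4=10, N5=16, N2=17, N1=24 → choose N3 (9).
From N3: N5=10, N4=16, N2=23, N1=26 → choose N5 (10).
From N5: N4=6, N2=13, N1=20 → choose N4 (6).
From N4: N2=7, N1=23 → choose N2 (7).
From N2: N1=30 → choose N1 (30).
NN route Hub → N3 → N5 → N4 → N2 → N1 → Hub costs 86.
Optimal: Hub → N2 → N4 → N5 → N1 → N3 → Hub costs 85 (by enumerating all 60 distinct tours).
Excess = 86 − 85 = 1.

1 miles longer than the optimal tour.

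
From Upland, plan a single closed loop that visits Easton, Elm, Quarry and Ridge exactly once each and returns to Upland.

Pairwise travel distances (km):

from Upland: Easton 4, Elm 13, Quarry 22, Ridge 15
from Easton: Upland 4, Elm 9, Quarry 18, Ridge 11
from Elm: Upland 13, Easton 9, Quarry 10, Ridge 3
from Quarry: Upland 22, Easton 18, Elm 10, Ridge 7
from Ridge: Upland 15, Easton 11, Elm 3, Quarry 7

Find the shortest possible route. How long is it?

Minimum total distance: 45 km.

Upland→Easton→Elm→Quarry→Ridge→Upland: 4+9+10+7+15 = 45
Upland→Easton→Elm→Ridge→Quarry→Upland: 4+9+3+7+22 = 45
Upland→Easton→Quarry→Elm→Ridge→Upland: 4+18+10+3+15 = 50
Upland→Easton→Quarry→Ridge→Elm→Upland: 4+18+7+3+13 = 45
Upland→Easton→Ridge→Elm→Quarry→Upland: 4+11+3+10+22 = 50
Upland→Easton→Ridge→Quarry→Elm→Upland: 4+11+7+10+13 = 45
Upland→Elm→Easton→Quarry→Ridge→Upland: 13+9+18+7+15 = 62
Upland→Elm→Easton→Ridge→Quarry→Upland: 13+9+11+7+22 = 62
Upland→Elm→Quarry→Easton→Ridge→Upland: 13+10+18+11+15 = 67
Upland→Elm→Ridge→Easton→Quarry→Upland: 13+3+11+18+22 = 67
Upland→Quarry→Easton→Elm→Ridge→Upland: 22+18+9+3+15 = 67
Upland→Quarry→Elm→Easton→Ridge→Upland: 22+10+9+11+15 = 67
The minimum is 45.
One optimal route: Upland → Easton → Elm → Quarry → Ridge → Upland (or its reverse).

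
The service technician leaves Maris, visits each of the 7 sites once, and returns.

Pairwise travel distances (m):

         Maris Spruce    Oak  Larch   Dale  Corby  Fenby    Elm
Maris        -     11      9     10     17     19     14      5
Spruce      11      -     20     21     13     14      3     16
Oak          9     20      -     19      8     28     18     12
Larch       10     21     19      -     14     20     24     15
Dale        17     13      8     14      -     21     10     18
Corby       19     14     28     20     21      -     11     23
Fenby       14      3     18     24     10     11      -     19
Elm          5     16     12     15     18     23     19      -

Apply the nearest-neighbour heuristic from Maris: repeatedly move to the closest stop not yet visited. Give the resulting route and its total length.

Maris → [Elm:5 / Oak:9 / Larch:10 / Spruce:11 / Fenby:14 / Dale:17 / Corby:19] → Elm (5)
Elm → [Oak:12 / Larch:15 / Spruce:16 / Dale:18 / Fenby:19 / Corby:23] → Oak (12)
Oak → [Dale:8 / Fenby:18 / Larch:19 / Spruce:20 / Corby:28] → Dale (8)
Dale → [Fenby:10 / Spruce:13 / Larch:14 / Corby:21] → Fenby (10)
Fenby → [Spruce:3 / Corby:11 / Larch:24] → Spruce (3)
Spruce → [Corby:14 / Larch:21] → Corby (14)
Corby → [Larch:20] → Larch (20)
Return Larch→Maris: 10.
Total = 5 + 12 + 8 + 10 + 3 + 14 + 20 + 10 = 82.

82 m along Maris → Elm → Oak → Dale → Fenby → Spruce → Corby → Larch → Maris.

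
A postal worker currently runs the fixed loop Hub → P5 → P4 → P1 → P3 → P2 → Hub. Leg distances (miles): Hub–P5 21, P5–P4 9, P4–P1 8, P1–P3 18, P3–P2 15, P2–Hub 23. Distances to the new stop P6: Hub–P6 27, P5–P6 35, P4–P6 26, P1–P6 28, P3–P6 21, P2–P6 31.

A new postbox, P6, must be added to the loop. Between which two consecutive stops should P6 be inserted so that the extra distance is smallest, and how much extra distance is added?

Insertion cost between consecutive stops i–j is d(i,P6) + d(P6,j) − d(i,j):
  between Hub and P5: 27 + 35 − 21 = 41
  between P5 and P4: 35 + 26 − 9 = 52
  between P4 and P1: 26 + 28 − 8 = 46
  between P1 and P3: 28 + 21 − 18 = 31
  between P3 and P2: 21 + 31 − 15 = 37
  between P2 and Hub: 31 + 27 − 23 = 35
Cheapest insertion is between P1 and P3, adding 31.
New total = 94 + 31 = 125.

+31 miles — insert P6 between P1 and P3.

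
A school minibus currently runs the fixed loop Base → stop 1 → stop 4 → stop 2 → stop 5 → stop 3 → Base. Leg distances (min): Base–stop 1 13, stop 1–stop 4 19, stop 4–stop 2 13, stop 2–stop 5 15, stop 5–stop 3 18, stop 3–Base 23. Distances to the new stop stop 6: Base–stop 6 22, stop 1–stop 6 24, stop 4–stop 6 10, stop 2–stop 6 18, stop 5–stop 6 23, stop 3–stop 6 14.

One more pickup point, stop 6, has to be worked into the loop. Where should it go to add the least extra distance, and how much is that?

Minimum extra distance: 13 min, inserting stop 6 between stop 3 and Base.

Insertion cost between consecutive stops i–j is d(i,stop 6) + d(stop 6,j) − d(i,j):
  between Base and stop 1: 22 + 24 − 13 = 33
  between stop 1 and stop 4: 24 + 10 − 19 = 15
  between stop 4 and stop 2: 10 + 18 − 13 = 15
  between stop 2 and stop 5: 18 + 23 − 15 = 26
  between stop 5 and stop 3: 23 + 14 − 18 = 19
  between stop 3 and Base: 14 + 22 − 23 = 13
Cheapest insertion is between stop 3 and Base, adding 13.
New total = 101 + 13 = 114.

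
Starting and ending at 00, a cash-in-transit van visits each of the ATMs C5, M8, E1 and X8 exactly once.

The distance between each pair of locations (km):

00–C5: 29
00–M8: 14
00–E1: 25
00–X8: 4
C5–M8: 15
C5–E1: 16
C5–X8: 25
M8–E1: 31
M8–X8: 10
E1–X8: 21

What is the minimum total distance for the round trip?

Shortest round trip = 70 km.

With 4 stops there are 4!/2 = 12 distinct round trips (a route and its reverse cost the same).
00 - C5 - M8 - E1 - X8 - 00: 29+15+31+21+4 = 100
00 - C5 - M8 - X8 - E1 - 00: 29+15+10+21+25 = 100
00 - C5 - E1 - M8 - X8 - 00: 29+16+31+10+4 = 90
00 - C5 - E1 - X8 - M8 - 00: 29+16+21+10+14 = 90
00 - C5 - X8 - M8 - E1 - 00: 29+25+10+31+25 = 120
00 - C5 - X8 - E1 - M8 - 00: 29+25+21+31+14 = 120
00 - M8 - C5 - E1 - X8 - 00: 14+15+16+21+4 = 70
00 - M8 - C5 - X8 - E1 - 00: 14+15+25+21+25 = 100
00 - M8 - E1 - C5 - X8 - 00: 14+31+16+25+4 = 90
00 - M8 - X8 - C5 - E1 - 00: 14+10+25+16+25 = 90
00 - E1 - C5 - M8 - X8 - 00: 25+16+15+10+4 = 70
00 - E1 - M8 - C5 - X8 - 00: 25+31+15+25+4 = 100
The minimum is 70.
One optimal route: 00 → M8 → C5 → E1 → X8 → 00 (or its reverse).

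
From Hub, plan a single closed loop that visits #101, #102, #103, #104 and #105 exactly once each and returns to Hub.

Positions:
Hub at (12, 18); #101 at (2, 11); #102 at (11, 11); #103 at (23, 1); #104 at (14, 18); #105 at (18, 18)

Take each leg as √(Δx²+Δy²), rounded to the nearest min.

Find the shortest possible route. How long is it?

Minimum total distance: 61 min.

There are 60 distinct closed tours to check (reversals are equivalent).
Hub-#101-#102-#103-#104-#105-Hub: 12+9+16+19+4+6 = 66
Hub-#101-#102-#103-#105-#104-Hub: 12+9+16+18+4+2 = 61
Hub-#101-#102-#104-#103-#105-Hub: 12+9+8+19+18+6 = 72
Hub-#101-#102-#104-#105-#103-Hub: 12+9+8+4+18+20 = 71
Hub-#101-#102-#105-#103-#104-Hub: 12+9+10+18+19+2 = 70
Hub-#101-#102-#105-#104-#103-Hub: 12+9+10+4+19+20 = 74
Hub-#101-#103-#102-#104-#105-Hub: 12+23+16+8+4+6 = 69
Hub-#101-#103-#102-#105-#104-Hub: 12+23+16+10+4+2 = 67
Hub-#101-#103-#104-#102-#105-Hub: 12+23+19+8+10+6 = 78
Hub-#101-#103-#104-#105-#102-Hub: 12+23+19+4+10+7 = 75
Hub-#101-#103-#105-#102-#104-Hub: 12+23+18+10+8+2 = 73
Hub-#101-#103-#105-#104-#102-Hub: 12+23+18+4+8+7 = 72
Hub-#101-#104-#102-#103-#105-Hub: 12+14+8+16+18+6 = 74
Hub-#101-#104-#102-#105-#103-Hub: 12+14+8+10+18+20 = 82
… (46 more)
The minimum is 61.
One optimal route: Hub → #101 → #102 → #103 → #105 → #104 → Hub (or its reverse).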